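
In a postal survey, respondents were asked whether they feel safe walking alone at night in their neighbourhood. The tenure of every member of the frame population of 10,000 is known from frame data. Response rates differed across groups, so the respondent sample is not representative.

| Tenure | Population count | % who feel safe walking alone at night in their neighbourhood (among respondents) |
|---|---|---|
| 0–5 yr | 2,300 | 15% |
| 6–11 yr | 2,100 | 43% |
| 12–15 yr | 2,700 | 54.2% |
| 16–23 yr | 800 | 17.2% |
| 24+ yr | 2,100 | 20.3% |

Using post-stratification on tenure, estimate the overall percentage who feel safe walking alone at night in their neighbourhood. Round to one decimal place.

32.8%

Reweight to the known tenure distribution:
  0–5 yr: (2,300/10,000) × 15 = 3.45
  6–11 yr: (2,100/10,000) × 43 = 9.03
  12–15 yr: (2,700/10,000) × 54.2 = 14.634
  16–23 yr: (800/10,000) × 17.2 = 1.376
  24+ yr: (2,100/10,000) × 20.3 = 4.263
Post-stratified estimate = 32.753 → 32.8%.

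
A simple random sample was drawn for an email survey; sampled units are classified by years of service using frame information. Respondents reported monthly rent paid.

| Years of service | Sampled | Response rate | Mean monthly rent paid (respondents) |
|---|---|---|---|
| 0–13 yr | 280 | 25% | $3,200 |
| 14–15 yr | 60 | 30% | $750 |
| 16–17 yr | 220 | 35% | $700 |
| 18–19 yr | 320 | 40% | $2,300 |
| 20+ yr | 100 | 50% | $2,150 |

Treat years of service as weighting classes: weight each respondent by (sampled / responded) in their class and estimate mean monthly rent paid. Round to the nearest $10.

Inverse-response-rate weighting restores each class to its sampled count, so class totals weight by n_sampled:
  0–13 yr: 280 × 3200 = 896,000
  14–15 yr: 60 × 750 = 45,000
  16–17 yr: 220 × 700 = 154,000
  18–19 yr: 320 × 2300 = 736,000
  20+ yr: 100 × 2150 = 215,000
Adjusted estimate = 2,046,000 / 980 = 2087.76 → $2,090.

$2,090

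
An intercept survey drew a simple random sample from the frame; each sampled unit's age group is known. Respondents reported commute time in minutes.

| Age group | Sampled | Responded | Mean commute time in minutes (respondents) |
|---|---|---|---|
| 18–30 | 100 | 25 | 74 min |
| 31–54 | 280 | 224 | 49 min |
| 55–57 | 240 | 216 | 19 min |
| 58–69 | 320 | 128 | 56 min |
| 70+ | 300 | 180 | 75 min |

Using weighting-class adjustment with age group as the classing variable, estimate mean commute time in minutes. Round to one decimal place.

53.3

Class response rates: 18–30 25/100 = 25%, 31–54 224/280 = 80%, 55–57 216/240 = 90%, 58–69 128/320 = 40%, 70+ 180/300 = 60%.
With weight = n_sampled/n_responded per class, the weighted class total is n_sampled:
  18–30: 100 × 74 = 7400
  31–54: 280 × 49 = 13,720
  55–57: 240 × 19 = 4560
  58–69: 320 × 56 = 17,920
  70+: 300 × 75 = 22,500
Adjusted estimate = 66,100 / 1,240 = 53.3065 → 53.3.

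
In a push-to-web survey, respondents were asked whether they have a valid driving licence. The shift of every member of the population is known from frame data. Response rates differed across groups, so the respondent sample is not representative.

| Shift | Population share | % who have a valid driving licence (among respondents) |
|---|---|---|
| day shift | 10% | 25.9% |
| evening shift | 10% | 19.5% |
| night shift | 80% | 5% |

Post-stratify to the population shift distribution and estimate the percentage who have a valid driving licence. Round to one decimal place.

Weight each group's respondent value by its population share:
  day shift: 0.1 × 25.9 = 2.59
  evening shift: 0.1 × 19.5 = 1.95
  night shift: 0.8 × 5 = 4
Post-stratified estimate = 8.54 → 8.5%.

8.5%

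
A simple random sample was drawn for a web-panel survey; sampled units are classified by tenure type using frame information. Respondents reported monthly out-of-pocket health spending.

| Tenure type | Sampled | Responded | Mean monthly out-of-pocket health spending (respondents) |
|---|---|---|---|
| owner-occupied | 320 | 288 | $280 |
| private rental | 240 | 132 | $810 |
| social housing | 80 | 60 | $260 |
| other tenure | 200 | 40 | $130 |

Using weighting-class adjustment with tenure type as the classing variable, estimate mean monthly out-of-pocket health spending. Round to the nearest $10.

Response rates by class: owner-occupied 288/320 = 90%, private rental 132/240 = 55%, social housing 60/80 = 75%, other tenure 40/200 = 20%.
Weighting each respondent by the inverse class response rate inflates each class back to its sampled size, so the class weight is n_sampled:
  owner-occupied: 320 × 280 = 89,600
  private rental: 240 × 810 = 194,400
  social housing: 80 × 260 = 20,800
  other tenure: 200 × 130 = 26,000
Adjusted estimate = 330,800 / 840 = 393.81 → $390.

$390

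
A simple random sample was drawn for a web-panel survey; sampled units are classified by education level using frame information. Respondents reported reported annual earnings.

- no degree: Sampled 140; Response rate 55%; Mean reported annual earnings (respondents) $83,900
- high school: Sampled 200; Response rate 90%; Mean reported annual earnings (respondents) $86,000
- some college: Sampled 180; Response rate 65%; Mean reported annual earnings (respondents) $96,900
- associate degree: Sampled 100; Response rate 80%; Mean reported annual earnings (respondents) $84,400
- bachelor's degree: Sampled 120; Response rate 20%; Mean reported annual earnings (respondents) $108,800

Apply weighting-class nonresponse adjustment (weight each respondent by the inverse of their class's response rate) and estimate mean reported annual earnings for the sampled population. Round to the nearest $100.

Weighting each respondent by the inverse class response rate inflates each class back to its sampled size, so the class weight is n_sampled:
  no degree: 140 × 83,900 = 11,746,000
  high school: 200 × 86,000 = 17,200,000
  some college: 180 × 96,900 = 17,442,000
  associate degree: 100 × 84,400 = 8,440,000
  bachelor's degree: 120 × 108,800 = 13,056,000
Adjusted estimate = 67,884,000 / 740 = 91735.1 → $91,700.

$91,700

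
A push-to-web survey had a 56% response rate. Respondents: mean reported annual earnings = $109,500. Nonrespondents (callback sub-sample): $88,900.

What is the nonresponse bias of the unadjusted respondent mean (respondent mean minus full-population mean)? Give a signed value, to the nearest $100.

Nonresponse fraction = 1 − 0.56 = 0.44.
Bias = (nonresponse fraction) × (respondent mean − nonrespondent mean)
     = 0.44 × (109,500 − 88,900) = 0.44 × 20,600 = 9064.

+$9,100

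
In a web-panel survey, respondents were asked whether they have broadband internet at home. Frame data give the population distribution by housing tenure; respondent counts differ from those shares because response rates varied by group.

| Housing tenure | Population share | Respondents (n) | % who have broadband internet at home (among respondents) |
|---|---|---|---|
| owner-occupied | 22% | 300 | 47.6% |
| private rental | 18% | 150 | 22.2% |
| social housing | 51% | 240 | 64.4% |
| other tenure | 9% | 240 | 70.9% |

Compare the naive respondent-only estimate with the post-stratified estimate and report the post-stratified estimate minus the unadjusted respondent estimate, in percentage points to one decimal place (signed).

-0.2 percentage points

Unadjusted (pooled respondent) estimate weights by respondent counts:
  (300/930)×47.6 + (150/930)×22.2 + (240/930)×64.4 + (240/930)×70.9 = 53.8516%
Reweighting by population housing tenure shares:
  0.22×47.6 + 0.18×22.2 + 0.51×64.4 + 0.09×70.9 = 53.693%
Difference = 53.693 − 53.8516 = -0.1586 pp.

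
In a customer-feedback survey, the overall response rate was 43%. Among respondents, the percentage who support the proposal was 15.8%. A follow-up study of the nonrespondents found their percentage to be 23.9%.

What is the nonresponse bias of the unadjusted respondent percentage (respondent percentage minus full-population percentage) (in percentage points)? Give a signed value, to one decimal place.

Nonresponse fraction = 1 − 0.43 = 0.57.
Bias = (nonresponse fraction) × (respondent percentage − nonrespondent percentage)
     = 0.57 × (15.8 − 23.9) = 0.57 × -8.1 = -4.617.

-4.6 percentage points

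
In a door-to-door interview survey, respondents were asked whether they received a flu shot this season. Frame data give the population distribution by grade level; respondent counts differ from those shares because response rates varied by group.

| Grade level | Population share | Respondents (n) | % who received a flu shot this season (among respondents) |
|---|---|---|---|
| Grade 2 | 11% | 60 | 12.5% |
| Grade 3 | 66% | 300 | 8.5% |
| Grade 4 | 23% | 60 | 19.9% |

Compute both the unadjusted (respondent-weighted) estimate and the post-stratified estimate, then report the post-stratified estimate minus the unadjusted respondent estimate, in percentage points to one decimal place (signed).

Unadjusted (pooled respondent) estimate weights by respondent counts:
  (60/420)×12.5 + (300/420)×8.5 + (60/420)×19.9 = 10.7%
Reweighting by population grade level shares:
  0.11×12.5 + 0.66×8.5 + 0.23×19.9 = 11.562%
Difference = 11.562 − 10.7 = 0.862 pp.

+0.9 percentage points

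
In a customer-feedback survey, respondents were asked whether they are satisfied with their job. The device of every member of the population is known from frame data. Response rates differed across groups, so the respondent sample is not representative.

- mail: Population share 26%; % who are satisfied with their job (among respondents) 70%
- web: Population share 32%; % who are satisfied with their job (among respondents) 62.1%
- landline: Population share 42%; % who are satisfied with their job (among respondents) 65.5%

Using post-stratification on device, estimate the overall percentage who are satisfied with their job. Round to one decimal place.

Each cell contributes population-share × respondent value:
  mail: 0.26 × 70 = 18.2
  web: 0.32 × 62.1 = 19.872
  landline: 0.42 × 65.5 = 27.51
Post-stratified estimate = 65.582 → 65.6%.

65.6%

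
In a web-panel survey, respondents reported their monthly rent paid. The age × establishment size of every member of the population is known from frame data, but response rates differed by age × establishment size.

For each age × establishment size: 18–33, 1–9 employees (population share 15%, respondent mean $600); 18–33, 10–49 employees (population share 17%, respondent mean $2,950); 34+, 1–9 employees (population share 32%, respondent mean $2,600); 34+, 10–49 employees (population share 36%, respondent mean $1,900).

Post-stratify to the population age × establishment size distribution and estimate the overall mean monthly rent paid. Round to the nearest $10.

Each cell contributes population-share × respondent value:
  18–33, 1–9 employees: 0.15 × 600 = 90
  18–33, 10–49 employees: 0.17 × 2950 = 501.5
  34+, 1–9 employees: 0.32 × 2600 = 832
  34+, 10–49 employees: 0.36 × 1900 = 684
Post-stratified estimate = 2107.5 → $2,110.

$2,110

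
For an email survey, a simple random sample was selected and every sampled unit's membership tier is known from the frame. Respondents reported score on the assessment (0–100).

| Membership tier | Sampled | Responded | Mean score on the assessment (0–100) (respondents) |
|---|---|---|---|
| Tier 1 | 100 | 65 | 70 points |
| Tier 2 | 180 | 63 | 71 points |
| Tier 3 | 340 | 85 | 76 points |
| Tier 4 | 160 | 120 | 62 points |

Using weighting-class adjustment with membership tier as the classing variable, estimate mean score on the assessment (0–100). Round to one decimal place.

71.2

Response rates by class: Tier 1 65/100 = 65%, Tier 2 63/180 = 35%, Tier 3 85/340 = 25%, Tier 4 120/160 = 75%.
Each respondent's weight = sampled/responded in their class; summing within a class gives n_sampled, so:
  Tier 1: 100 × 70 = 7000
  Tier 2: 180 × 71 = 12,780
  Tier 3: 340 × 76 = 25,840
  Tier 4: 160 × 62 = 9920
Adjusted estimate = 55,540 / 780 = 71.2051 → 71.2.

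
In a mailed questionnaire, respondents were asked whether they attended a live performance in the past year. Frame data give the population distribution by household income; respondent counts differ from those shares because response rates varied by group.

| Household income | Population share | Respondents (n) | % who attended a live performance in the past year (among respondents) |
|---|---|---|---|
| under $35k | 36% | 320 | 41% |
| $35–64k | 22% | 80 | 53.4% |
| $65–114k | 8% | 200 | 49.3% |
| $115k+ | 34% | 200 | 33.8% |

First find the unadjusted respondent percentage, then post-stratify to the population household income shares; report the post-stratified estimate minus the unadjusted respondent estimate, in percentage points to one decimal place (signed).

Unadjusted (pooled respondent) estimate weights by respondent counts:
  (320/800)×41 + (80/800)×53.4 + (200/800)×49.3 + (200/800)×33.8 = 42.515%
Reweighting by population household income shares:
  0.36×41 + 0.22×53.4 + 0.08×49.3 + 0.34×33.8 = 41.944%
Difference = 41.944 − 42.515 = -0.571 pp.

-0.6 percentage points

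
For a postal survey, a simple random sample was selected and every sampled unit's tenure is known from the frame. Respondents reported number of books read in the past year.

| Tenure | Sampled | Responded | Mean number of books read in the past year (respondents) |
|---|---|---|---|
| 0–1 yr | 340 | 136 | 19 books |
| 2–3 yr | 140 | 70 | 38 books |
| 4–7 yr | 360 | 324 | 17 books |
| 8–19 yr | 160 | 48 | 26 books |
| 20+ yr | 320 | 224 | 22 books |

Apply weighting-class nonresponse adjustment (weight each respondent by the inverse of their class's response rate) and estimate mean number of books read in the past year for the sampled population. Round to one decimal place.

Response rates by class: 0–1 yr 136/340 = 40%, 2–3 yr 70/140 = 50%, 4–7 yr 324/360 = 90%, 8–19 yr 48/160 = 30%, 20+ yr 224/320 = 70%.
With weight = n_sampled/n_responded per class, the weighted class total is n_sampled:
  0–1 yr: 340 × 19 = 6460
  2–3 yr: 140 × 38 = 5320
  4–7 yr: 360 × 17 = 6120
  8–19 yr: 160 × 26 = 4160
  20+ yr: 320 × 22 = 7040
Adjusted estimate = 29,100 / 1,320 = 22.0455 → 22.0.

22.0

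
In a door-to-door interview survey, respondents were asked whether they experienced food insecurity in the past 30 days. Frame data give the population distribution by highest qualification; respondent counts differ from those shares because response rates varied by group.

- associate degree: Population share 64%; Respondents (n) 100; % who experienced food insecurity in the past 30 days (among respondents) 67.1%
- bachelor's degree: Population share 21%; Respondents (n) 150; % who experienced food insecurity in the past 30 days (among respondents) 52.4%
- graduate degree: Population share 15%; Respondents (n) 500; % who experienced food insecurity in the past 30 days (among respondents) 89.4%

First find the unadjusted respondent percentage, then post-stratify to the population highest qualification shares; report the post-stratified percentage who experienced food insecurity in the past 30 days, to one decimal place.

67.4%

Naive respondent-only estimate (weights = respondent counts):
  (100/750)×67.1 + (150/750)×52.4 + (500/750)×89.4 = 79.0267%
Post-stratifying to population shares instead:
  0.64×67.1 + 0.21×52.4 + 0.15×89.4 = 67.358%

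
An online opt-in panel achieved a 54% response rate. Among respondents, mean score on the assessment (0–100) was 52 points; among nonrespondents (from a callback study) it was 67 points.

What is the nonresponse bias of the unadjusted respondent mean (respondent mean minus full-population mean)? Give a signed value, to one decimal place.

-6.9

Nonresponse fraction = 1 − 0.54 = 0.46.
Bias = (nonresponse fraction) × (respondent mean − nonrespondent mean)
     = 0.46 × (52 − 67) = 0.46 × -15 = -6.9.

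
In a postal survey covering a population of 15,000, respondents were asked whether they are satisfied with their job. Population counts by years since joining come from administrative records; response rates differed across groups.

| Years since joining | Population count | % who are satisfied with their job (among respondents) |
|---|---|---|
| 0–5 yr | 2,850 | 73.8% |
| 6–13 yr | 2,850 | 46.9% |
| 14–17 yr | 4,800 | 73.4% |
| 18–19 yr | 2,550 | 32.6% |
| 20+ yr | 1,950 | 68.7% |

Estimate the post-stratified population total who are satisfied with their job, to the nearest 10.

9,130

Estimated count per cell = population count × respondent percentage:
  0–5 yr: 2,850 × 73.8% = 2103.3
  6–13 yr: 2,850 × 46.9% = 1336.65
  14–17 yr: 4,800 × 73.4% = 3523.2
  18–19 yr: 2,550 × 32.6% = 831.3
  20+ yr: 1,950 × 68.7% = 1339.65
Estimated total = 9134.1 → 9,130.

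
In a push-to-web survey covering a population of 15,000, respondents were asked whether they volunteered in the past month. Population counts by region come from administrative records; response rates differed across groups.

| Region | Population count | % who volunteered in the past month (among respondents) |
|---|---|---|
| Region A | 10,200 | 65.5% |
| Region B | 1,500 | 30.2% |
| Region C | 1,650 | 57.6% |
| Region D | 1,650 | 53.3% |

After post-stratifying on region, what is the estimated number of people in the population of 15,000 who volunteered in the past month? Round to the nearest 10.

8,960

Apply each group's respondent rate to its population count:
  Region A: 10,200 × 65.5% = 6681
  Region B: 1,500 × 30.2% = 453
  Region C: 1,650 × 57.6% = 950.4
  Region D: 1,650 × 53.3% = 879.45
Estimated total = 8963.85 → 8,960.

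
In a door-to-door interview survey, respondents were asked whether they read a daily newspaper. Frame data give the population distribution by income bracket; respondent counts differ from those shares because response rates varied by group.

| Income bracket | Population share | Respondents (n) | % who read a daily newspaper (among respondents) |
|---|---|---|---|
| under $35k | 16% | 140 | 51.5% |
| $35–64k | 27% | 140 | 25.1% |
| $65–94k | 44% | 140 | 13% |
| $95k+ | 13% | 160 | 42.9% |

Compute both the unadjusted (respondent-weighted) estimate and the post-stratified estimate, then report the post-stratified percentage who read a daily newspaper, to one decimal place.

26.3%

Naive respondent-only estimate (weights = respondent counts):
  (140/580)×51.5 + (140/580)×25.1 + (140/580)×13 + (160/580)×42.9 = 33.4621%
Post-stratified estimate weights by population shares:
  0.16×51.5 + 0.27×25.1 + 0.44×13 + 0.13×42.9 = 26.314%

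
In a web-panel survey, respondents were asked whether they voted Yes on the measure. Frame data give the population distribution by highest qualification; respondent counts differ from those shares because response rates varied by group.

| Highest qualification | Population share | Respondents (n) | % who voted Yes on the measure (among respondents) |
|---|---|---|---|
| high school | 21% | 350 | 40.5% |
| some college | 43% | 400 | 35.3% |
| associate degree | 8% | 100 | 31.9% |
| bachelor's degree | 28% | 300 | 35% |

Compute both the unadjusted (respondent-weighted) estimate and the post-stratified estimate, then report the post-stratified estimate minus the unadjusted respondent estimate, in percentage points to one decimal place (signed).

Naive respondent-only estimate (weights = respondent counts):
  (350/1150)×40.5 + (400/1150)×35.3 + (100/1150)×31.9 + (300/1150)×35 = 36.5087%
Reweighting by population highest qualification shares:
  0.21×40.5 + 0.43×35.3 + 0.08×31.9 + 0.28×35 = 36.036%
Difference = 36.036 − 36.5087 = -0.4727 pp.

-0.5 percentage points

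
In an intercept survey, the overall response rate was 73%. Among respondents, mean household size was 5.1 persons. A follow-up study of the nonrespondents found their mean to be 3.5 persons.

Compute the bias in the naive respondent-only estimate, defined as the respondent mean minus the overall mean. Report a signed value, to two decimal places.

+0.43

Nonresponse fraction = 1 − 0.73 = 0.27.
Bias = (nonresponse fraction) × (respondent mean − nonrespondent mean)
     = 0.27 × (5.1 − 3.5) = 0.27 × 1.6 = 0.432.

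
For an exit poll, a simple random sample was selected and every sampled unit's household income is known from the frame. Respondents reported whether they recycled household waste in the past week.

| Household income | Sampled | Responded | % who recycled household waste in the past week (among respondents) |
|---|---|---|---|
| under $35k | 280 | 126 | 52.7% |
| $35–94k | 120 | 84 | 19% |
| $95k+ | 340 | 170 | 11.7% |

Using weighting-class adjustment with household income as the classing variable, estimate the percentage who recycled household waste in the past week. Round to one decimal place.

28.4%

Class response rates: under $35k 126/280 = 45%, $35–94k 84/120 = 70%, $95k+ 170/340 = 50%.
Inverse-response-rate weighting restores each class to its sampled count, so class totals weight by n_sampled:
  under $35k: 280 × 52.7 = 14,756
  $35–94k: 120 × 19 = 2280
  $95k+: 340 × 11.7 = 3978
Adjusted estimate = 21,014 / 740 = 28.3973 → 28.4%.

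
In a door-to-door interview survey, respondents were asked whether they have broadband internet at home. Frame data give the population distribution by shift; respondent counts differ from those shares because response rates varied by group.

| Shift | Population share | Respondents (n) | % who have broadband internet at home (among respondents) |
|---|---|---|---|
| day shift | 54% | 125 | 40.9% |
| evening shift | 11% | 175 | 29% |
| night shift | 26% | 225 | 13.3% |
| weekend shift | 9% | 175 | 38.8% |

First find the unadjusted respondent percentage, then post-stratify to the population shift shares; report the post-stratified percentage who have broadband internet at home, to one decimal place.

Without adjustment, the pooled respondent share is:
  (125/700)×40.9 + (175/700)×29 + (225/700)×13.3 + (175/700)×38.8 = 28.5286%
Post-stratified estimate weights by population shares:
  0.54×40.9 + 0.11×29 + 0.26×13.3 + 0.09×38.8 = 32.226%

32.2%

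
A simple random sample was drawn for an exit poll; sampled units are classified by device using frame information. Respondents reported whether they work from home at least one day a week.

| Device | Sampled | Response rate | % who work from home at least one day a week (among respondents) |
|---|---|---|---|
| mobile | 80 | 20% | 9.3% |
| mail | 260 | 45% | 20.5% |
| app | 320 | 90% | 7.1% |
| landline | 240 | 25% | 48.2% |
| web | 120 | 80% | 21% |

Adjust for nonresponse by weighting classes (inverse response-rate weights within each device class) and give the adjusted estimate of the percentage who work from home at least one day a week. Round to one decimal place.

Weighting each respondent by the inverse class response rate inflates each class back to its sampled size, so the class weight is n_sampled:
  mobile: 80 × 9.3 = 744
  mail: 260 × 20.5 = 5330
  app: 320 × 7.1 = 2272
  landline: 240 × 48.2 = 11,568
  web: 120 × 21 = 2520
Adjusted estimate = 22,434 / 1,020 = 21.9941 → 22.0%.

22.0%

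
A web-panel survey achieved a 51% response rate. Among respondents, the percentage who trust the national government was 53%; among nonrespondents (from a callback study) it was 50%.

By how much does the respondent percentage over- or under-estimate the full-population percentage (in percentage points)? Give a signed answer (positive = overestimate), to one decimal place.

+1.5 percentage points

Nonresponse fraction = 1 − 0.51 = 0.49.
Bias = (nonresponse fraction) × (respondent percentage − nonrespondent percentage)
     = 0.49 × (53 − 50) = 0.49 × 3 = 1.47.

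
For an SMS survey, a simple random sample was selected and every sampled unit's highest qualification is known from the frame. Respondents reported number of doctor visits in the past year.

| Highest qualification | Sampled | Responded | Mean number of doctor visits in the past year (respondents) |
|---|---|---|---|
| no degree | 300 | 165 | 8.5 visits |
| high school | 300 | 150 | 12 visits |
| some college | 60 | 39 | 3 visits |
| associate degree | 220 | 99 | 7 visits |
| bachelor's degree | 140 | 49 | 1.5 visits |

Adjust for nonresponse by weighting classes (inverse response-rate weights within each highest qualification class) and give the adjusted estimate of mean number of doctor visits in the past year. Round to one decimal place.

Class response rates: no degree 165/300 = 55%, high school 150/300 = 50%, some college 39/60 = 65%, associate degree 99/220 = 45%, bachelor's degree 49/140 = 35%.
Inverse-response-rate weighting restores each class to its sampled count, so class totals weight by n_sampled:
  no degree: 300 × 8.5 = 2550
  high school: 300 × 12 = 3600
  some college: 60 × 3 = 180
  associate degree: 220 × 7 = 1540
  bachelor's degree: 140 × 1.5 = 210
Adjusted estimate = 8080 / 1,020 = 7.92157 → 7.9.

7.9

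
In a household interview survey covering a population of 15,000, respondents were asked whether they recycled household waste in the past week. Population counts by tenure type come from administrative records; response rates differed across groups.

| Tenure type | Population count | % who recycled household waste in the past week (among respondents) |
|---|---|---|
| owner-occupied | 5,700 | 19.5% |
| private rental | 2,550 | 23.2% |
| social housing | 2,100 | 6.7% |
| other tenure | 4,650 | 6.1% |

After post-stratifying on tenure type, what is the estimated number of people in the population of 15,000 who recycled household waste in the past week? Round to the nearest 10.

Each cell contributes its population count × the respondent rate:
  owner-occupied: 5,700 × 19.5% = 1111.5
  private rental: 2,550 × 23.2% = 591.6
  social housing: 2,100 × 6.7% = 140.7
  other tenure: 4,650 × 6.1% = 283.65
Estimated total = 2127.45 → 2,130.

2,130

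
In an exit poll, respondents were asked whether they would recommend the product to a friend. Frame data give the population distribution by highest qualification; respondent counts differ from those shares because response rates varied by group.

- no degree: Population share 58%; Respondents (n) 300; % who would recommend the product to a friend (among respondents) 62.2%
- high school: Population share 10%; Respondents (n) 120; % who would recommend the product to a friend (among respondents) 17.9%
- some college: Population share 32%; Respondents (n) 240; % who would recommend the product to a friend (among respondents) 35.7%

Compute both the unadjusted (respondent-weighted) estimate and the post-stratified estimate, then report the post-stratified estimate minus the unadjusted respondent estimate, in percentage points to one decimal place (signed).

Without adjustment, the pooled respondent share is:
  (300/660)×62.2 + (120/660)×17.9 + (240/660)×35.7 = 44.5091%
Reweighting by population highest qualification shares:
  0.58×62.2 + 0.1×17.9 + 0.32×35.7 = 49.29%
Difference = 49.29 − 44.5091 = 4.7809 pp.

+4.8 percentage points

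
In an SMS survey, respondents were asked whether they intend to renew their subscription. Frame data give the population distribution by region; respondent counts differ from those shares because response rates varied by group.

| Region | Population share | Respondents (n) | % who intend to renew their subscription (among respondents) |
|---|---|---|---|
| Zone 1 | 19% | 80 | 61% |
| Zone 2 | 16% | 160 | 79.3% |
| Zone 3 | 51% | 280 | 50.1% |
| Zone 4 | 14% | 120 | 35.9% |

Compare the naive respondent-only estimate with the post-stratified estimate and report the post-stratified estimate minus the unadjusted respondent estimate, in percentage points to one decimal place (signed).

-1.2 percentage points

Unadjusted (pooled respondent) estimate weights by respondent counts:
  (80/640)×61 + (160/640)×79.3 + (280/640)×50.1 + (120/640)×35.9 = 56.1%
Reweighting by population region shares:
  0.19×61 + 0.16×79.3 + 0.51×50.1 + 0.14×35.9 = 54.855%
Difference = 54.855 − 56.1 = -1.245 pp.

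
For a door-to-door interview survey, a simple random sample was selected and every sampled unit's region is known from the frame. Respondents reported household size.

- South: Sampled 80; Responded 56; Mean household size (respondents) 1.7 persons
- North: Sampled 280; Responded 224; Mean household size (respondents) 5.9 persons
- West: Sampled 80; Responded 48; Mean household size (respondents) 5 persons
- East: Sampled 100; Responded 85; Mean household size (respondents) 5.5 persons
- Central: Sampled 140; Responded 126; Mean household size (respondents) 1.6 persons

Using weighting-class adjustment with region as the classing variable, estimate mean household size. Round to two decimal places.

Response rates by class: South 56/80 = 70%, North 224/280 = 80%, West 48/80 = 60%, East 85/100 = 85%, Central 126/140 = 90%.
With weight = n_sampled/n_responded per class, the weighted class total is n_sampled:
  South: 80 × 1.7 = 136
  North: 280 × 5.9 = 1652
  West: 80 × 5 = 400
  East: 100 × 5.5 = 550
  Central: 140 × 1.6 = 224
Adjusted estimate = 2962 / 680 = 4.35588 → 4.36.

4.36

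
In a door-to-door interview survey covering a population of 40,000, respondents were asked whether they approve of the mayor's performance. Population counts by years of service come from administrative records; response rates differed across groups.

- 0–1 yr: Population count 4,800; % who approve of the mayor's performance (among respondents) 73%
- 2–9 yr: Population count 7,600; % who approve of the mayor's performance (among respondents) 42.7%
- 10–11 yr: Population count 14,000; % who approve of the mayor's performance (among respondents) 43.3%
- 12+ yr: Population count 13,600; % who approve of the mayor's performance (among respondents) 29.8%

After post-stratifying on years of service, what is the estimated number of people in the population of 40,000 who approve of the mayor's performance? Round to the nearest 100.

Estimated count per cell = population count × respondent percentage:
  0–1 yr: 4,800 × 73% = 3504
  2–9 yr: 7,600 × 42.7% = 3245.2
  10–11 yr: 14,000 × 43.3% = 6062
  12+ yr: 13,600 × 29.8% = 4052.8
Estimated total = 16,864 → 16,900.

16,900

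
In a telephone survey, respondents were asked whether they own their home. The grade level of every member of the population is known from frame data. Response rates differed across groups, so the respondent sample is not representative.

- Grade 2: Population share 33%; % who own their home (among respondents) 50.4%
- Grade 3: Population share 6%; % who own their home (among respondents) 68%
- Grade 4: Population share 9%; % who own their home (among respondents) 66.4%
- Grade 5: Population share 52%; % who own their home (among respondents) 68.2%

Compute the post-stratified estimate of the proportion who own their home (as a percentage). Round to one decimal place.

62.2%

Each cell contributes population-share × respondent value:
  Grade 2: 0.33 × 50.4 = 16.632
  Grade 3: 0.06 × 68 = 4.08
  Grade 4: 0.09 × 66.4 = 5.976
  Grade 5: 0.52 × 68.2 = 35.464
Post-stratified estimate = 62.152 → 62.2%.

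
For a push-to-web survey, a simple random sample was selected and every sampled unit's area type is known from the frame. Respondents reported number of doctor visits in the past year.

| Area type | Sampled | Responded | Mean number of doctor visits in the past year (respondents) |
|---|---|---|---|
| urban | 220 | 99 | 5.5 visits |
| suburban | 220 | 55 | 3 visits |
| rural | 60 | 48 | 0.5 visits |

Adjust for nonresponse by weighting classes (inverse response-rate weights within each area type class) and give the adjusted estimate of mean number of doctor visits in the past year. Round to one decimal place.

Response rates by class: urban 99/220 = 45%, suburban 55/220 = 25%, rural 48/60 = 80%.
With weight = n_sampled/n_responded per class, the weighted class total is n_sampled:
  urban: 220 × 5.5 = 1210
  suburban: 220 × 3 = 660
  rural: 60 × 0.5 = 30
Adjusted estimate = 1900 / 500 = 3.8 → 3.8.

3.8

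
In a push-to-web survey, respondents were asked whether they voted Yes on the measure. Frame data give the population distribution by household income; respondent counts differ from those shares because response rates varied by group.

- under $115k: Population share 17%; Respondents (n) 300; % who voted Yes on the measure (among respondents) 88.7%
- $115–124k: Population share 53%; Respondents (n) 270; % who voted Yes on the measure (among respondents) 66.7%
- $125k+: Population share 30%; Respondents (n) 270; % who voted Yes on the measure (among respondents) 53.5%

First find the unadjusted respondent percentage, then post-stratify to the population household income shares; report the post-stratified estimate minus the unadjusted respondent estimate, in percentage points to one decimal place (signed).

-3.8 percentage points

Unadjusted (pooled respondent) estimate weights by respondent counts:
  (300/840)×88.7 + (270/840)×66.7 + (270/840)×53.5 = 70.3143%
Post-stratified estimate weights by population shares:
  0.17×88.7 + 0.53×66.7 + 0.3×53.5 = 66.48%
Difference = 66.48 − 70.3143 = -3.8343 pp.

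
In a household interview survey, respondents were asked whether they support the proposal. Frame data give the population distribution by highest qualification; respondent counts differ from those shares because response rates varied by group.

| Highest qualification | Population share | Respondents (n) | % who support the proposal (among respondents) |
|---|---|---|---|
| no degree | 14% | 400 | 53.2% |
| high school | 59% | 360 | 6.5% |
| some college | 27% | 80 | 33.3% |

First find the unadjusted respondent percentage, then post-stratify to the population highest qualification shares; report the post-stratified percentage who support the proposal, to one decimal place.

Unadjusted (pooled respondent) estimate weights by respondent counts:
  (400/840)×53.2 + (360/840)×6.5 + (80/840)×33.3 = 31.2905%
Reweighting by population highest qualification shares:
  0.14×53.2 + 0.59×6.5 + 0.27×33.3 = 20.274%

20.3%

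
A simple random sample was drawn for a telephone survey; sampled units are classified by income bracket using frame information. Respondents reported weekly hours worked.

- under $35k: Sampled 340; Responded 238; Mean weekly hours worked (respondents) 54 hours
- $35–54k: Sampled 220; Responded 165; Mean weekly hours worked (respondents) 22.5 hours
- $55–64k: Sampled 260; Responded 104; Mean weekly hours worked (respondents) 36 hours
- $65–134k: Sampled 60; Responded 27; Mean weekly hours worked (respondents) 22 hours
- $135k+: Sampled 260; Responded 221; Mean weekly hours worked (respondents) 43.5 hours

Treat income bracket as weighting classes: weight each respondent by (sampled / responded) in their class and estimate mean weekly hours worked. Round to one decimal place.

39.7

Response rates by class: under $35k 238/340 = 70%, $35–54k 165/220 = 75%, $55–64k 104/260 = 40%, $65–134k 27/60 = 45%, $135k+ 221/260 = 85%.
With weight = n_sampled/n_responded per class, the weighted class total is n_sampled:
  under $35k: 340 × 54 = 18,360
  $35–54k: 220 × 22.5 = 4950
  $55–64k: 260 × 36 = 9360
  $65–134k: 60 × 22 = 1320
  $135k+: 260 × 43.5 = 11,310
Adjusted estimate = 45,300 / 1,140 = 39.7368 → 39.7.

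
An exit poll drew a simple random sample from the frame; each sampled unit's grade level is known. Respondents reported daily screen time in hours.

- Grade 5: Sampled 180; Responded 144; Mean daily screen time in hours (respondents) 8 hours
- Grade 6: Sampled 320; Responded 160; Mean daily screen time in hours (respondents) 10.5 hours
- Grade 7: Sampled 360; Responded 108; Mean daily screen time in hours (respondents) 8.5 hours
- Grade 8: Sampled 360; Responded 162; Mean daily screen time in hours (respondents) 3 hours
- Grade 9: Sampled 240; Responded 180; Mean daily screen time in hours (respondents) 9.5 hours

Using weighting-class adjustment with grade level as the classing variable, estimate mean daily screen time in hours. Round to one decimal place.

Class response rates: Grade 5 144/180 = 80%, Grade 6 160/320 = 50%, Grade 7 108/360 = 30%, Grade 8 162/360 = 45%, Grade 9 180/240 = 75%.
Inverse-response-rate weighting restores each class to its sampled count, so class totals weight by n_sampled:
  Grade 5: 180 × 8 = 1440
  Grade 6: 320 × 10.5 = 3360
  Grade 7: 360 × 8.5 = 3060
  Grade 8: 360 × 3 = 1080
  Grade 9: 240 × 9.5 = 2280
Adjusted estimate = 11,220 / 1,460 = 7.68493 → 7.7.

7.7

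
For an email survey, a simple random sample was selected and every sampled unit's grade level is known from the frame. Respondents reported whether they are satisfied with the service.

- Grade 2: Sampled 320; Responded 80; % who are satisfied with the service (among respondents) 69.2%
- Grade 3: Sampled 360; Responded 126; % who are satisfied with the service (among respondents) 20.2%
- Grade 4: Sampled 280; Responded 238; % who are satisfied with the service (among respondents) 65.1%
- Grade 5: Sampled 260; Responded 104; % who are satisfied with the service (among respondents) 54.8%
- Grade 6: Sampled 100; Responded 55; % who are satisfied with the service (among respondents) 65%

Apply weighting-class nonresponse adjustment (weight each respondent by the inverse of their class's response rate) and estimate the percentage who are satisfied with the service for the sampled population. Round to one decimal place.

51.8%

Class response rates: Grade 2 80/320 = 25%, Grade 3 126/360 = 35%, Grade 4 238/280 = 85%, Grade 5 104/260 = 40%, Grade 6 55/100 = 55%.
Each respondent's weight = sampled/responded in their class; summing within a class gives n_sampled, so:
  Grade 2: 320 × 69.2 = 22,144
  Grade 3: 360 × 20.2 = 7272
  Grade 4: 280 × 65.1 = 18,228
  Grade 5: 260 × 54.8 = 14,248
  Grade 6: 100 × 65 = 6500
Adjusted estimate = 68,392 / 1,320 = 51.8121 → 51.8%.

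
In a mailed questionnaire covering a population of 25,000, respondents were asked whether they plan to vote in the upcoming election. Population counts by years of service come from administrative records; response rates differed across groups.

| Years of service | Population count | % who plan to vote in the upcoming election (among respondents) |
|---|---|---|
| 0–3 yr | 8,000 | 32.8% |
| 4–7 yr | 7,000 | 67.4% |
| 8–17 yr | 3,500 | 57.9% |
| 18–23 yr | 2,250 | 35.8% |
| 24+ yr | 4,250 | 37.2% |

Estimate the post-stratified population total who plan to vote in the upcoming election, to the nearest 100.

Estimated count per cell = population count × respondent percentage:
  0–3 yr: 8,000 × 32.8% = 2624
  4–7 yr: 7,000 × 67.4% = 4718
  8–17 yr: 3,500 × 57.9% = 2026.5
  18–23 yr: 2,250 × 35.8% = 805.5
  24+ yr: 4,250 × 37.2% = 1581
Estimated total = 11,755 → 11,800.

11,800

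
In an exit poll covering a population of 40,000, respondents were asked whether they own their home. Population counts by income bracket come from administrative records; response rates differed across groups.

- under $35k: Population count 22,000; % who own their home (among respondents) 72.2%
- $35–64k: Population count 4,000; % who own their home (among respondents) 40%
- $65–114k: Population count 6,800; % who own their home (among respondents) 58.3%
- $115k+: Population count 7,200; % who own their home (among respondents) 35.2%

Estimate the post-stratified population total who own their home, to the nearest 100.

24,000

Apply each group's respondent rate to its population count:
  under $35k: 22,000 × 72.2% = 15,884
  $35–64k: 4,000 × 40% = 1600
  $65–114k: 6,800 × 58.3% = 3964.4
  $115k+: 7,200 × 35.2% = 2534.4
Estimated total = 23982.8 → 24,000.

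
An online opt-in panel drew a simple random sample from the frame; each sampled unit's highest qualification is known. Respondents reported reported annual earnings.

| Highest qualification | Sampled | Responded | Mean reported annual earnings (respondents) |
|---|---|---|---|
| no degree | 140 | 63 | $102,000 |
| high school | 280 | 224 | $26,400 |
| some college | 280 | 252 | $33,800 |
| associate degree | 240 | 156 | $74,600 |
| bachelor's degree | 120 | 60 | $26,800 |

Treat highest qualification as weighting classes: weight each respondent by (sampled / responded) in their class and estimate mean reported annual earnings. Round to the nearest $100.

$49,300

Class response rates: no degree 63/140 = 45%, high school 224/280 = 80%, some college 252/280 = 90%, associate degree 156/240 = 65%, bachelor's degree 60/120 = 50%.
Weighting each respondent by the inverse class response rate inflates each class back to its sampled size, so the class weight is n_sampled:
  no degree: 140 × 102,000 = 14,280,000
  high school: 280 × 26,400 = 7,392,000
  some college: 280 × 33,800 = 9,464,000
  associate degree: 240 × 74,600 = 17,904,000
  bachelor's degree: 120 × 26,800 = 3,216,000
Adjusted estimate = 52,256,000 / 1,060 = 49298.1 → $49,300.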